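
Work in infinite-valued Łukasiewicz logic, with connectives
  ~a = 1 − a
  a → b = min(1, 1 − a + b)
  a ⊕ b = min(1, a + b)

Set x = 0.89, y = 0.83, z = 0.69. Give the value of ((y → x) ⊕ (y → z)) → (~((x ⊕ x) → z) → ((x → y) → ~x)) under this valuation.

0.86

y → x = min(1, 1 − 0.83 + 0.89) = min(1, 1.06) = 1.00
y → z = min(1, 1 − 0.83 + 0.69) = min(1, 0.86) = 0.86
(y → x) ⊕ (y → z) = min(1, 1.00 + 0.86) = min(1, 1.86) = 1.00
x ⊕ x = min(1, 0.89 + 0.89) = min(1, 1.78) = 1.00
(x ⊕ x) → z = min(1, 1 − 1.00 + 0.69) = min(1, 0.69) = 0.69
~((x ⊕ x) → z) = 1 − 0.69 = 0.31
x → y = min(1, 1 − 0.89 + 0.83) = min(1, 0.94) = 0.94
~x = 1 − 0.89 = 0.11
(x → y) → ~x = min(1, 1 − 0.94 + 0.11) = min(1, 0.17) = 0.17
~((x ⊕ x) → z) → ((x → y) → ~x) = min(1, 1 − 0.31 + 0.17) = min(1, 0.86) = 0.86
((y → x) ⊕ (y → z)) → (~((x ⊕ x) → z) → ((x → y) → ~x)) = min(1, 1 − 1.00 + 0.86) = min(1, 0.86) = 0.86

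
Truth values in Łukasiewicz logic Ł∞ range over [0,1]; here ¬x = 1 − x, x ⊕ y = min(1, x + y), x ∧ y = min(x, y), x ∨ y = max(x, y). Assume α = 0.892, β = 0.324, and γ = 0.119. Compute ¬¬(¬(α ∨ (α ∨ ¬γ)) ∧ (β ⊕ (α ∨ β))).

¬γ = 1 − 0.119 = 0.881
α ∨ ¬γ = max(0.892, 0.881) = 0.892
α ∨ (α ∨ ¬γ) = max(0.892, 0.892) = 0.892
¬(α ∨ (α ∨ ¬γ)) = 1 − 0.892 = 0.108
α ∨ β = max(0.892, 0.324) = 0.892
β ⊕ (α ∨ β) = min(1, 0.324 + 0.892) = min(1, 1.216) = 1.000
¬(α ∨ (α ∨ ¬γ)) ∧ (β ⊕ (α ∨ β)) = min(0.108, 1.000) = 0.108
¬(¬(α ∨ (α ∨ ¬γ)) ∧ (β ⊕ (α ∨ β))) = 1 − 0.108 = 0.892
¬¬(¬(α ∨ (α ∨ ¬γ)) ∧ (β ⊕ (α ∨ β))) = 1 − 0.892 = 0.108

0.108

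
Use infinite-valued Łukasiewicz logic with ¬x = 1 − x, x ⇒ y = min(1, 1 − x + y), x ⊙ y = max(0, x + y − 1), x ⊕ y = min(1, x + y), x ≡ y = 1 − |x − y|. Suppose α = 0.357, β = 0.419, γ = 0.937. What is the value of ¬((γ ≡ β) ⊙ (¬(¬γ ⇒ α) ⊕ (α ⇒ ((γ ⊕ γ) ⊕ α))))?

γ ≡ β = 1 − |0.937 − 0.419| = 1 − 0.518 = 0.482
¬γ = 1 − 0.937 = 0.063
¬γ ⇒ α = min(1, 1 − 0.063 + 0.357) = min(1, 1.294) = 1.000
¬(¬γ ⇒ α) = 1 − 1.000 = 0.000
γ ⊕ γ = min(1, 0.937 + 0.937) = min(1, 1.874) = 1.000
(γ ⊕ γ) ⊕ α = min(1, 1.000 + 0.357) = min(1, 1.357) = 1.000
α ⇒ ((γ ⊕ γ) ⊕ α) = min(1, 1 − 0.357 + 1.000) = min(1, 1.643) = 1.000
¬(¬γ ⇒ α) ⊕ (α ⇒ ((γ ⊕ γ) ⊕ α)) = min(1, 0.000 + 1.000) = min(1, 1.000) = 1.000
(γ ≡ β) ⊙ (¬(¬γ ⇒ α) ⊕ (α ⇒ ((γ ⊕ γ) ⊕ α))) = max(0, 0.482 + 1.000 − 1) = max(0, 0.482) = 0.482
¬((γ ≡ β) ⊙ (¬(¬γ ⇒ α) ⊕ (α ⇒ ((γ ⊕ γ) ⊕ α)))) = 1 − 0.482 = 0.518

0.518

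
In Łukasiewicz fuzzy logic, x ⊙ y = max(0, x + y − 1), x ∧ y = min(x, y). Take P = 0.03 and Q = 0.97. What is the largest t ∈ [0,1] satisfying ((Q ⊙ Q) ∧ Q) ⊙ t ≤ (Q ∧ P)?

0.09

Q ⊙ Q = max(0, 0.97 + 0.97 − 1) = max(0, 0.94) = 0.94
(Q ⊙ Q) ∧ Q = min(0.94, 0.97) = 0.94
So the left factor is (Q ⊙ Q) ∧ Q = 0.94.
Q ∧ P = min(0.97, 0.03) = 0.03
So the right-hand bound is Q ∧ P = 0.03.
The residuum of the Łukasiewicz t-norm gives the supremum: min(1, 1 − 0.94 + 0.03).
1 − 0.94 + 0.03 = 0.09, so t = min(1, 0.09) = 0.09.
Check: 0.94 ⊙ 0.09 = max(0, 0.03) = 0.03 ≤ 0.03.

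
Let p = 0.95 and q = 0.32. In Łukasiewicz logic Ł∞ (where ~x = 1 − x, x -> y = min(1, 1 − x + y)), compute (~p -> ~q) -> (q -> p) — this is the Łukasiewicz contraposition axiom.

1.00

~p = 1 − 0.95 = 0.05
~q = 1 − 0.32 = 0.68
~p -> ~q = min(1, 1 − 0.05 + 0.68) = min(1, 1.63) = 1.00
q -> p = min(1, 1 − 0.32 + 0.95) = min(1, 1.63) = 1.00
(~p -> ~q) -> (q -> p) = min(1, 1 − 1.00 + 1.00) = min(1, 1.00) = 1.00
(As expected: an axiom of Ł∞, always 1.)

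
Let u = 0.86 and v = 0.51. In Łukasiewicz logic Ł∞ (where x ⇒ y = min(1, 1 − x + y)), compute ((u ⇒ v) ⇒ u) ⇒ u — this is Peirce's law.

u ⇒ v = min(1, 1 − 0.86 + 0.51) = min(1, 0.65) = 0.65
(u ⇒ v) ⇒ u = min(1, 1 − 0.65 + 0.86) = min(1, 1.21) = 1.00
((u ⇒ v) ⇒ u) ⇒ u = min(1, 1 − 1.00 + 0.86) = min(1, 0.86) = 0.86
(The value 0.86 < 1 shows this instance is not satisfied; not a Ł∞-tautology in general.)

0.86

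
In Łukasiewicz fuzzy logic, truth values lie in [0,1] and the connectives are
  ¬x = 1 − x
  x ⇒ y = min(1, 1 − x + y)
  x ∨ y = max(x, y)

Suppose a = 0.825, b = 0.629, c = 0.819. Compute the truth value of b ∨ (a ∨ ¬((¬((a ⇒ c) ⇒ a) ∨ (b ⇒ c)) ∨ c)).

a ⇒ c = min(1, 1 − 0.825 + 0.819) = min(1, 0.994) = 0.994
(a ⇒ c) ⇒ a = min(1, 1 − 0.994 + 0.825) = min(1, 0.831) = 0.831
¬((a ⇒ c) ⇒ a) = 1 − 0.831 = 0.169
b ⇒ c = min(1, 1 − 0.629 + 0.819) = min(1, 1.190) = 1.000
¬((a ⇒ c) ⇒ a) ∨ (b ⇒ c) = max(0.169, 1.000) = 1.000
(¬((a ⇒ c) ⇒ a) ∨ (b ⇒ c)) ∨ c = max(1.000, 0.819) = 1.000
¬((¬((a ⇒ c) ⇒ a) ∨ (b ⇒ c)) ∨ c) = 1 − 1.000 = 0.000
a ∨ ¬((¬((a ⇒ c) ⇒ a) ∨ (b ⇒ c)) ∨ c) = max(0.825, 0.000) = 0.825
b ∨ (a ∨ ¬((¬((a ⇒ c) ⇒ a) ∨ (b ⇒ c)) ∨ c)) = max(0.629, 0.825) = 0.825

0.825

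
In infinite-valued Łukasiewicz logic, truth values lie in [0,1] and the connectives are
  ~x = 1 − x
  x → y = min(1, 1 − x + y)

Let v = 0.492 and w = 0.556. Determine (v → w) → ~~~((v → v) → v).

v → w = min(1, 1 − 0.492 + 0.556) = min(1, 1.064) = 1.000
v → v = min(1, 1 − 0.492 + 0.492) = min(1, 1.000) = 1.000
(v → v) → v = min(1, 1 − 1.000 + 0.492) = min(1, 0.492) = 0.492
~((v → v) → v) = 1 − 0.492 = 0.508
~~((v → v) → v) = 1 − 0.508 = 0.492
~~~((v → v) → v) = 1 − 0.492 = 0.508
(v → w) → ~~~((v → v) → v) = min(1, 1 − 1.000 + 0.508) = min(1, 0.508) = 0.508

0.508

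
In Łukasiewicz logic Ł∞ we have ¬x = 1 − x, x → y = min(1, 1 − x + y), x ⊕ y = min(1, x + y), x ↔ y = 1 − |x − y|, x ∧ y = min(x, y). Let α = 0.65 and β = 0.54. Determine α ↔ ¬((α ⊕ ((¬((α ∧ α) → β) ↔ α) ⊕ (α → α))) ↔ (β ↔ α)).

α ∧ α = min(0.65, 0.65) = 0.65
(α ∧ α) → β = min(1, 1 − 0.65 + 0.54) = min(1, 0.89) = 0.89
¬((α ∧ α) → β) = 1 − 0.89 = 0.11
¬((α ∧ α) → β) ↔ α = 1 − |0.11 − 0.65| = 1 − 0.54 = 0.46
α → α = min(1, 1 − 0.65 + 0.65) = min(1, 1.00) = 1.00
(¬((α ∧ α) → β) ↔ α) ⊕ (α → α) = min(1, 0.46 + 1.00) = min(1, 1.46) = 1.00
α ⊕ ((¬((α ∧ α) → β) ↔ α) ⊕ (α → α)) = min(1, 0.65 + 1.00) = min(1, 1.65) = 1.00
β ↔ α = 1 − |0.54 − 0.65| = 1 − 0.11 = 0.89
(α ⊕ ((¬((α ∧ α) → β) ↔ α) ⊕ (α → α))) ↔ (β ↔ α) = 1 − |1.00 − 0.89| = 1 − 0.11 = 0.89
¬((α ⊕ ((¬((α ∧ α) → β) ↔ α) ⊕ (α → α))) ↔ (β ↔ α)) = 1 − 0.89 = 0.11
α ↔ ¬((α ⊕ ((¬((α ∧ α) → β) ↔ α) ⊕ (α → α))) ↔ (β ↔ α)) = 1 − |0.65 − 0.11| = 1 − 0.54 = 0.46

0.46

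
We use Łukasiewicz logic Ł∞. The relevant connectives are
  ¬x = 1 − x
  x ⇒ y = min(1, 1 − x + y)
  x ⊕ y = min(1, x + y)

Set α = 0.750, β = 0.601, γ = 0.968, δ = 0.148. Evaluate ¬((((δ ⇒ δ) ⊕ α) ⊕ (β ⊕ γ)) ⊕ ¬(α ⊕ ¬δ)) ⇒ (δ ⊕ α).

1.000

δ ⇒ δ = min(1, 1 − 0.148 + 0.148) = min(1, 1.000) = 1.000
(δ ⇒ δ) ⊕ α = min(1, 1.000 + 0.750) = min(1, 1.750) = 1.000
β ⊕ γ = min(1, 0.601 + 0.968) = min(1, 1.569) = 1.000
((δ ⇒ δ) ⊕ α) ⊕ (β ⊕ γ) = min(1, 1.000 + 1.000) = min(1, 2.000) = 1.000
¬δ = 1 − 0.148 = 0.852
α ⊕ ¬δ = min(1, 0.750 + 0.852) = min(1, 1.602) = 1.000
¬(α ⊕ ¬δ) = 1 − 1.000 = 0.000
(((δ ⇒ δ) ⊕ α) ⊕ (β ⊕ γ)) ⊕ ¬(α ⊕ ¬δ) = min(1, 1.000 + 0.000) = min(1, 1.000) = 1.000
¬((((δ ⇒ δ) ⊕ α) ⊕ (β ⊕ γ)) ⊕ ¬(α ⊕ ¬δ)) = 1 − 1.000 = 0.000
δ ⊕ α = min(1, 0.148 + 0.750) = min(1, 0.898) = 0.898
¬((((δ ⇒ δ) ⊕ α) ⊕ (β ⊕ γ)) ⊕ ¬(α ⊕ ¬δ)) ⇒ (δ ⊕ α) = min(1, 1 − 0.000 + 0.898) = min(1, 1.898) = 1.000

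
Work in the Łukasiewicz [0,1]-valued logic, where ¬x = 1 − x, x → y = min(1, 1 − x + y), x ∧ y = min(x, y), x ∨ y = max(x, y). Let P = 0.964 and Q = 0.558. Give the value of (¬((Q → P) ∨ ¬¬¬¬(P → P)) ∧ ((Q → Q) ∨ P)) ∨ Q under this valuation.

Q → P = min(1, 1 − 0.558 + 0.964) = min(1, 1.406) = 1.000
P → P = min(1, 1 − 0.964 + 0.964) = min(1, 1.000) = 1.000
¬(P → P) = 1 − 1.000 = 0.000
¬¬(P → P) = 1 − 0.000 = 1.000
¬¬¬(P → P) = 1 − 1.000 = 0.000
¬¬¬¬(P → P) = 1 − 0.000 = 1.000
(Q → P) ∨ ¬¬¬¬(P → P) = max(1.000, 1.000) = 1.000
¬((Q → P) ∨ ¬¬¬¬(P → P)) = 1 − 1.000 = 0.000
Q → Q = min(1, 1 − 0.558 + 0.558) = min(1, 1.000) = 1.000
(Q → Q) ∨ P = max(1.000, 0.964) = 1.000
¬((Q → P) ∨ ¬¬¬¬(P → P)) ∧ ((Q → Q) ∨ P) = min(0.000, 1.000) = 0.000
(¬((Q → P) ∨ ¬¬¬¬(P → P)) ∧ ((Q → Q) ∨ P)) ∨ Q = max(0.000, 0.558) = 0.558

0.558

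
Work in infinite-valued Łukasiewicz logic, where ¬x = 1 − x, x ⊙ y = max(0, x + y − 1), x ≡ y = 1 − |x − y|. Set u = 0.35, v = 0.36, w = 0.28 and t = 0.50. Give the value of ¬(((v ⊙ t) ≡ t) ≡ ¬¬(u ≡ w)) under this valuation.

0.43

v ⊙ t = max(0, 0.36 + 0.50 − 1) = max(0, -0.14) = 0.00
(v ⊙ t) ≡ t = 1 − |0.00 − 0.50| = 1 − 0.50 = 0.50
u ≡ w = 1 − |0.35 − 0.28| = 1 − 0.07 = 0.93
¬(u ≡ w) = 1 − 0.93 = 0.07
¬¬(u ≡ w) = 1 − 0.07 = 0.93
((v ⊙ t) ≡ t) ≡ ¬¬(u ≡ w) = 1 − |0.50 − 0.93| = 1 − 0.43 = 0.57
¬(((v ⊙ t) ≡ t) ≡ ¬¬(u ≡ w)) = 1 − 0.57 = 0.43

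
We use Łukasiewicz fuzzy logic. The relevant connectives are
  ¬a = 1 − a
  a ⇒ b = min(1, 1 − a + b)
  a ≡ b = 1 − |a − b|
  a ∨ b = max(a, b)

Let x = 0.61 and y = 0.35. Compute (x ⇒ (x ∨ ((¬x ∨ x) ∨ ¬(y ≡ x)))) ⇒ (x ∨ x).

¬x = 1 − 0.61 = 0.39
¬x ∨ x = max(0.39, 0.61) = 0.61
y ≡ x = 1 − |0.35 − 0.61| = 1 − 0.26 = 0.74
¬(y ≡ x) = 1 − 0.74 = 0.26
(¬x ∨ x) ∨ ¬(y ≡ x) = max(0.61, 0.26) = 0.61
x ∨ ((¬x ∨ x) ∨ ¬(y ≡ x)) = max(0.61, 0.61) = 0.61
x ⇒ (x ∨ ((¬x ∨ x) ∨ ¬(y ≡ x))) = min(1, 1 − 0.61 + 0.61) = min(1, 1.00) = 1.00
x ∨ x = max(0.61, 0.61) = 0.61
(x ⇒ (x ∨ ((¬x ∨ x) ∨ ¬(y ≡ x)))) ⇒ (x ∨ x) = min(1, 1 − 1.00 + 0.61) = min(1, 0.61) = 0.61

0.61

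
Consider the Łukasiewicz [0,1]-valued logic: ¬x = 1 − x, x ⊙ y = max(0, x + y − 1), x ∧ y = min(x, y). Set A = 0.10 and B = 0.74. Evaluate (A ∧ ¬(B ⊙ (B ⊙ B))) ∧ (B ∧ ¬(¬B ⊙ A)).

0.10

B ⊙ B = max(0, 0.74 + 0.74 − 1) = max(0, 0.48) = 0.48
B ⊙ (B ⊙ B) = max(0, 0.74 + 0.48 − 1) = max(0, 0.22) = 0.22
¬(B ⊙ (B ⊙ B)) = 1 − 0.22 = 0.78
A ∧ ¬(B ⊙ (B ⊙ B)) = min(0.10, 0.78) = 0.10
¬B = 1 − 0.74 = 0.26
¬B ⊙ A = max(0, 0.26 + 0.10 − 1) = max(0, -0.64) = 0.00
¬(¬B ⊙ A) = 1 − 0.00 = 1.00
B ∧ ¬(¬B ⊙ A) = min(0.74, 1.00) = 0.74
(A ∧ ¬(B ⊙ (B ⊙ B))) ∧ (B ∧ ¬(¬B ⊙ A)) = min(0.10, 0.74) = 0.10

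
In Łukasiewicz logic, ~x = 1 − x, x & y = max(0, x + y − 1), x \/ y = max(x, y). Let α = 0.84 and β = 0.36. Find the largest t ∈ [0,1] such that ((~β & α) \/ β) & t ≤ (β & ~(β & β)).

~β = 1 − 0.36 = 0.64
~β & α = max(0, 0.64 + 0.84 − 1) = max(0, 0.48) = 0.48
(~β & α) \/ β = max(0.48, 0.36) = 0.48
So the left factor is (~β & α) \/ β = 0.48.
β & β = max(0, 0.36 + 0.36 − 1) = max(0, -0.28) = 0.00
~(β & β) = 1 − 0.00 = 1.00
β & ~(β & β) = max(0, 0.36 + 1.00 − 1) = max(0, 0.36) = 0.36
So the right-hand bound is β & ~(β & β) = 0.36.
The residuum of the Łukasiewicz t-norm gives the supremum: min(1, 1 − 0.48 + 0.36).
1 − 0.48 + 0.36 = 0.88, so t = min(1, 0.88) = 0.88.
Check: 0.48 & 0.88 = max(0, 0.36) = 0.36 ≤ 0.36.

0.88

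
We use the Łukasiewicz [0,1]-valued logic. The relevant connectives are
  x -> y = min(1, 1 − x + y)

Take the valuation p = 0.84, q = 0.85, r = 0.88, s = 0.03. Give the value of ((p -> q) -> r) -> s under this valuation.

p -> q = min(1, 1 − 0.84 + 0.85) = min(1, 1.01) = 1.00
(p -> q) -> r = min(1, 1 − 1.00 + 0.88) = min(1, 0.88) = 0.88
((p -> q) -> r) -> s = min(1, 1 − 0.88 + 0.03) = min(1, 0.15) = 0.15

0.15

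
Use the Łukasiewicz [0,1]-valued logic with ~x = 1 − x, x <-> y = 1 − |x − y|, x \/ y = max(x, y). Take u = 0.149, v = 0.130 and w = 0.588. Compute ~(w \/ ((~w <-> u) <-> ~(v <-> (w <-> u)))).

~w = 1 − 0.588 = 0.412
~w <-> u = 1 − |0.412 − 0.149| = 1 − 0.263 = 0.737
w <-> u = 1 − |0.588 − 0.149| = 1 − 0.439 = 0.561
v <-> (w <-> u) = 1 − |0.130 − 0.561| = 1 − 0.431 = 0.569
~(v <-> (w <-> u)) = 1 − 0.569 = 0.431
(~w <-> u) <-> ~(v <-> (w <-> u)) = 1 − |0.737 − 0.431| = 1 − 0.306 = 0.694
w \/ ((~w <-> u) <-> ~(v <-> (w <-> u))) = max(0.588, 0.694) = 0.694
~(w \/ ((~w <-> u) <-> ~(v <-> (w <-> u)))) = 1 − 0.694 = 0.306

0.306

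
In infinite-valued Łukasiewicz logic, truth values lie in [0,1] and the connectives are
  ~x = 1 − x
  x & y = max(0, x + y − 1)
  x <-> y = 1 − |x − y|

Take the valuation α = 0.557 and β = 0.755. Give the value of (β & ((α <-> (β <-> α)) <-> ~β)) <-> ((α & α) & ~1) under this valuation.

β <-> α = 1 − |0.755 − 0.557| = 1 − 0.198 = 0.802
α <-> (β <-> α) = 1 − |0.557 − 0.802| = 1 − 0.245 = 0.755
~β = 1 − 0.755 = 0.245
(α <-> (β <-> α)) <-> ~β = 1 − |0.755 − 0.245| = 1 − 0.510 = 0.490
β & ((α <-> (β <-> α)) <-> ~β) = max(0, 0.755 + 0.490 − 1) = max(0, 0.245) = 0.245
α & α = max(0, 0.557 + 0.557 − 1) = max(0, 0.114) = 0.114
~1 = 1 − 1.000 = 0.000
(α & α) & ~1 = max(0, 0.114 + 0.000 − 1) = max(0, -0.886) = 0.000
(β & ((α <-> (β <-> α)) <-> ~β)) <-> ((α & α) & ~1) = 1 − |0.245 − 0.000| = 1 − 0.245 = 0.755

0.755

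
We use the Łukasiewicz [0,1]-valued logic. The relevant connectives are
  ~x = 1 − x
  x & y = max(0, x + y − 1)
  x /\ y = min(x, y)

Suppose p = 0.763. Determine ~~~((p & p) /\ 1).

p & p = max(0, 0.763 + 0.763 − 1) = max(0, 0.526) = 0.526
(p & p) /\ 1 = min(0.526, 1.000) = 0.526
~((p & p) /\ 1) = 1 − 0.526 = 0.474
~~((p & p) /\ 1) = 1 − 0.474 = 0.526
~~~((p & p) /\ 1) = 1 − 0.526 = 0.474

0.474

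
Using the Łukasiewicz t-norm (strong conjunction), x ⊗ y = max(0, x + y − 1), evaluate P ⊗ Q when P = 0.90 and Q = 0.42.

0.32

P ⊗ Q = max(0, 0.90 + 0.42 − 1) = max(0, 0.32) = 0.32
For comparison, the Gödel (minimum) t-norm min(x, y) would give 0.42.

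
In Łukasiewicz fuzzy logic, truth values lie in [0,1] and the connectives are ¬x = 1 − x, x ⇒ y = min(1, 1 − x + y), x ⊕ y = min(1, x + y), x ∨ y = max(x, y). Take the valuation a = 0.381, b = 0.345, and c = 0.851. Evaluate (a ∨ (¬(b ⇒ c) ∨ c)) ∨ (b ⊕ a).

b ⇒ c = min(1, 1 − 0.345 + 0.851) = min(1, 1.506) = 1.000
¬(b ⇒ c) = 1 − 1.000 = 0.000
¬(b ⇒ c) ∨ c = max(0.000, 0.851) = 0.851
a ∨ (¬(b ⇒ c) ∨ c) = max(0.381, 0.851) = 0.851
b ⊕ a = min(1, 0.345 + 0.381) = min(1, 0.726) = 0.726
(a ∨ (¬(b ⇒ c) ∨ c)) ∨ (b ⊕ a) = max(0.851, 0.726) = 0.851

0.851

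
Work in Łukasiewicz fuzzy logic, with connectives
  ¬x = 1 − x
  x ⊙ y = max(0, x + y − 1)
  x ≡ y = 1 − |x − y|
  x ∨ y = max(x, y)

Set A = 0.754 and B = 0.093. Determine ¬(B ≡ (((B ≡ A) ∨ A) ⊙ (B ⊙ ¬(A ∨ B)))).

B ≡ A = 1 − |0.093 − 0.754| = 1 − 0.661 = 0.339
(B ≡ A) ∨ A = max(0.339, 0.754) = 0.754
A ∨ B = max(0.754, 0.093) = 0.754
¬(A ∨ B) = 1 − 0.754 = 0.246
B ⊙ ¬(A ∨ B) = max(0, 0.093 + 0.246 − 1) = max(0, -0.661) = 0.000
((B ≡ A) ∨ A) ⊙ (B ⊙ ¬(A ∨ B)) = max(0, 0.754 + 0.000 − 1) = max(0, -0.246) = 0.000
B ≡ (((B ≡ A) ∨ A) ⊙ (B ⊙ ¬(A ∨ B))) = 1 − |0.093 − 0.000| = 1 − 0.093 = 0.907
¬(B ≡ (((B ≡ A) ∨ A) ⊙ (B ⊙ ¬(A ∨ B)))) = 1 − 0.907 = 0.093

0.093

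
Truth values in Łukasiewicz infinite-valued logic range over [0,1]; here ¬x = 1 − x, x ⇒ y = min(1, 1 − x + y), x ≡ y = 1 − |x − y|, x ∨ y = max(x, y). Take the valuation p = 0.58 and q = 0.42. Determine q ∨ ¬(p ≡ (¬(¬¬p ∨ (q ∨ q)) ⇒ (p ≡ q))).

¬p = 1 − 0.58 = 0.42
¬¬p = 1 − 0.42 = 0.58
q ∨ q = max(0.42, 0.42) = 0.42
¬¬p ∨ (q ∨ q) = max(0.58, 0.42) = 0.58
¬(¬¬p ∨ (q ∨ q)) = 1 − 0.58 = 0.42
p ≡ q = 1 − |0.58 − 0.42| = 1 − 0.16 = 0.84
¬(¬¬p ∨ (q ∨ q)) ⇒ (p ≡ q) = min(1, 1 − 0.42 + 0.84) = min(1, 1.42) = 1.00
p ≡ (¬(¬¬p ∨ (q ∨ q)) ⇒ (p ≡ q)) = 1 − |0.58 − 1.00| = 1 − 0.42 = 0.58
¬(p ≡ (¬(¬¬p ∨ (q ∨ q)) ⇒ (p ≡ q))) = 1 − 0.58 = 0.42
q ∨ ¬(p ≡ (¬(¬¬p ∨ (q ∨ q)) ⇒ (p ≡ q))) = max(0.42, 0.42) = 0.42

0.42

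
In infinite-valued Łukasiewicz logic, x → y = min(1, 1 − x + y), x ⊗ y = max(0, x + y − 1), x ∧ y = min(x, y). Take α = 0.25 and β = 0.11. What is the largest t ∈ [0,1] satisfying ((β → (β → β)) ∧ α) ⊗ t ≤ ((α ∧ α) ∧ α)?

β → β = min(1, 1 − 0.11 + 0.11) = min(1, 1.00) = 1.00
β → (β → β) = min(1, 1 − 0.11 + 1.00) = min(1, 1.89) = 1.00
(β → (β → β)) ∧ α = min(1.00, 0.25) = 0.25
So the left factor is (β → (β → β)) ∧ α = 0.25.
α ∧ α = min(0.25, 0.25) = 0.25
(α ∧ α) ∧ α = min(0.25, 0.25) = 0.25
So the right-hand bound is (α ∧ α) ∧ α = 0.25.
The residuum of the Łukasiewicz t-norm gives the supremum: min(1, 1 − 0.25 + 0.25).
1 − 0.25 + 0.25 = 1.00, so t = min(1, 1.00) = 1.00.
Check: 0.25 ⊗ 1.00 = max(0, 0.25) = 0.25 ≤ 0.25.

1.00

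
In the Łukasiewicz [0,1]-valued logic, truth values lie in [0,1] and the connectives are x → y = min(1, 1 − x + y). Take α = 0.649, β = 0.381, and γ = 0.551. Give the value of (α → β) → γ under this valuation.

α → β = min(1, 1 − 0.649 + 0.381) = min(1, 0.732) = 0.732
(α → β) → γ = min(1, 1 − 0.732 + 0.551) = min(1, 0.819) = 0.819

0.819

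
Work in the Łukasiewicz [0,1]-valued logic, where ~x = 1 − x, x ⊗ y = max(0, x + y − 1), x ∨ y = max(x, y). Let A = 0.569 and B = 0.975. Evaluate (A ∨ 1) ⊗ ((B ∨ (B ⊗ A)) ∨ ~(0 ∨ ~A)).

0.975

A ∨ 1 = max(0.569, 1.000) = 1.000
B ⊗ A = max(0, 0.975 + 0.569 − 1) = max(0, 0.544) = 0.544
B ∨ (B ⊗ A) = max(0.975, 0.544) = 0.975
~A = 1 − 0.569 = 0.431
0 ∨ ~A = max(0.000, 0.431) = 0.431
~(0 ∨ ~A) = 1 − 0.431 = 0.569
(B ∨ (B ⊗ A)) ∨ ~(0 ∨ ~A) = max(0.975, 0.569) = 0.975
(A ∨ 1) ⊗ ((B ∨ (B ⊗ A)) ∨ ~(0 ∨ ~A)) = max(0, 1.000 + 0.975 − 1) = max(0, 0.975) = 0.975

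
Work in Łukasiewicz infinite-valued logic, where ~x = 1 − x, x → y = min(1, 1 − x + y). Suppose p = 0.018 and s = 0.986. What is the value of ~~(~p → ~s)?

~p = 1 − 0.018 = 0.982
~s = 1 − 0.986 = 0.014
~p → ~s = min(1, 1 − 0.982 + 0.014) = min(1, 0.032) = 0.032
~(~p → ~s) = 1 − 0.032 = 0.968
~~(~p → ~s) = 1 − 0.968 = 0.032

0.032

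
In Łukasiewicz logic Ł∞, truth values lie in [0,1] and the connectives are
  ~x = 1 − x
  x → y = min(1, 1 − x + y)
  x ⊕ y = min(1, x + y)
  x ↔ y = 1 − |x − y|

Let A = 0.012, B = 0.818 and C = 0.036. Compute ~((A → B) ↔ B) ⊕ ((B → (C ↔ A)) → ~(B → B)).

A → B = min(1, 1 − 0.012 + 0.818) = min(1, 1.806) = 1.000
(A → B) ↔ B = 1 − |1.000 − 0.818| = 1 − 0.182 = 0.818
~((A → B) ↔ B) = 1 − 0.818 = 0.182
C ↔ A = 1 − |0.036 − 0.012| = 1 − 0.024 = 0.976
B → (C ↔ A) = min(1, 1 − 0.818 + 0.976) = min(1, 1.158) = 1.000
B → B = min(1, 1 − 0.818 + 0.818) = min(1, 1.000) = 1.000
~(B → B) = 1 − 1.000 = 0.000
(B → (C ↔ A)) → ~(B → B) = min(1, 1 − 1.000 + 0.000) = min(1, 0.000) = 0.000
~((A → B) ↔ B) ⊕ ((B → (C ↔ A)) → ~(B → B)) = min(1, 0.182 + 0.000) = min(1, 0.182) = 0.182

0.182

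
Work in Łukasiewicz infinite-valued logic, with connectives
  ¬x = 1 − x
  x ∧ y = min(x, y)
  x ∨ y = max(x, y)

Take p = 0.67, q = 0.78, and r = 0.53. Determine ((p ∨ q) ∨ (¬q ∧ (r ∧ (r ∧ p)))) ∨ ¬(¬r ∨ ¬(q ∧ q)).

p ∨ q = max(0.67, 0.78) = 0.78
¬q = 1 − 0.78 = 0.22
r ∧ p = min(0.53, 0.67) = 0.53
r ∧ (r ∧ p) = min(0.53, 0.53) = 0.53
¬q ∧ (r ∧ (r ∧ p)) = min(0.22, 0.53) = 0.22
(p ∨ q) ∨ (¬q ∧ (r ∧ (r ∧ p))) = max(0.78, 0.22) = 0.78
¬r = 1 − 0.53 = 0.47
q ∧ q = min(0.78, 0.78) = 0.78
¬(q ∧ q) = 1 − 0.78 = 0.22
¬r ∨ ¬(q ∧ q) = max(0.47, 0.22) = 0.47
¬(¬r ∨ ¬(q ∧ q)) = 1 − 0.47 = 0.53
((p ∨ q) ∨ (¬q ∧ (r ∧ (r ∧ p)))) ∨ ¬(¬r ∨ ¬(q ∧ q)) = max(0.78, 0.53) = 0.78

0.78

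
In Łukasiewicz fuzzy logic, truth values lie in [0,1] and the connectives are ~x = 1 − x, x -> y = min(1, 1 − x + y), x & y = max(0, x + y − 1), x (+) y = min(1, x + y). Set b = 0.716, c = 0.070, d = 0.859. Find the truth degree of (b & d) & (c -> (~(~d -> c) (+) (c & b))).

0.575

b & d = max(0, 0.716 + 0.859 − 1) = max(0, 0.575) = 0.575
~d = 1 − 0.859 = 0.141
~d -> c = min(1, 1 − 0.141 + 0.070) = min(1, 0.929) = 0.929
~(~d -> c) = 1 − 0.929 = 0.071
c & b = max(0, 0.070 + 0.716 − 1) = max(0, -0.214) = 0.000
~(~d -> c) (+) (c & b) = min(1, 0.071 + 0.000) = min(1, 0.071) = 0.071
c -> (~(~d -> c) (+) (c & b)) = min(1, 1 − 0.070 + 0.071) = min(1, 1.001) = 1.000
(b & d) & (c -> (~(~d -> c) (+) (c & b))) = max(0, 0.575 + 1.000 − 1) = max(0, 0.575) = 0.575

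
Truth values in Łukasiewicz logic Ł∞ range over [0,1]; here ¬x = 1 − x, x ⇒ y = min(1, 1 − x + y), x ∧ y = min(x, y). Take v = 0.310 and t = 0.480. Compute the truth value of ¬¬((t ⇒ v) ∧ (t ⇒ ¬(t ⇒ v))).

0.690

t ⇒ v = min(1, 1 − 0.480 + 0.310) = min(1, 0.830) = 0.830
¬(t ⇒ v) = 1 − 0.830 = 0.170
t ⇒ ¬(t ⇒ v) = min(1, 1 − 0.480 + 0.170) = min(1, 0.690) = 0.690
(t ⇒ v) ∧ (t ⇒ ¬(t ⇒ v)) = min(0.830, 0.690) = 0.690
¬((t ⇒ v) ∧ (t ⇒ ¬(t ⇒ v))) = 1 − 0.690 = 0.310
¬¬((t ⇒ v) ∧ (t ⇒ ¬(t ⇒ v))) = 1 − 0.310 = 0.690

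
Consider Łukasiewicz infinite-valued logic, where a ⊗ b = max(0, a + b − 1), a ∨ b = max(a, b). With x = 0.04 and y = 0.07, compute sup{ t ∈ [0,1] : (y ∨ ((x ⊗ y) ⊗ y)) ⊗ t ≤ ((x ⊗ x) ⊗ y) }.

x ⊗ y = max(0, 0.04 + 0.07 − 1) = max(0, -0.89) = 0.00
(x ⊗ y) ⊗ y = max(0, 0.00 + 0.07 − 1) = max(0, -0.93) = 0.00
y ∨ ((x ⊗ y) ⊗ y) = max(0.07, 0.00) = 0.07
So the left factor is y ∨ ((x ⊗ y) ⊗ y) = 0.07.
x ⊗ x = max(0, 0.04 + 0.04 − 1) = max(0, -0.92) = 0.00
(x ⊗ x) ⊗ y = max(0, 0.00 + 0.07 − 1) = max(0, -0.93) = 0.00
So the right-hand bound is (x ⊗ x) ⊗ y = 0.00.
The residuum of the Łukasiewicz t-norm gives the supremum: min(1, 1 − 0.07 + 0.00).
1 − 0.07 + 0.00 = 0.93, so t = min(1, 0.93) = 0.93.
Check: 0.07 ⊗ 0.93 = max(0, 0.00) = 0.00 ≤ 0.00.

0.93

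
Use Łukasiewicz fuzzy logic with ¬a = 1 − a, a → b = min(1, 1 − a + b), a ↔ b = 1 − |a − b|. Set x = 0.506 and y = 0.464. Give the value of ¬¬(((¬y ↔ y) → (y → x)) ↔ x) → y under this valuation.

¬y = 1 − 0.464 = 0.536
¬y ↔ y = 1 − |0.536 − 0.464| = 1 − 0.072 = 0.928
y → x = min(1, 1 − 0.464 + 0.506) = min(1, 1.042) = 1.000
(¬y ↔ y) → (y → x) = min(1, 1 − 0.928 + 1.000) = min(1, 1.072) = 1.000
((¬y ↔ y) → (y → x)) ↔ x = 1 − |1.000 − 0.506| = 1 − 0.494 = 0.506
¬(((¬y ↔ y) → (y → x)) ↔ x) = 1 − 0.506 = 0.494
¬¬(((¬y ↔ y) → (y → x)) ↔ x) = 1 − 0.494 = 0.506
¬¬(((¬y ↔ y) → (y → x)) ↔ x) → y = min(1, 1 − 0.506 + 0.464) = min(1, 0.958) = 0.958

0.958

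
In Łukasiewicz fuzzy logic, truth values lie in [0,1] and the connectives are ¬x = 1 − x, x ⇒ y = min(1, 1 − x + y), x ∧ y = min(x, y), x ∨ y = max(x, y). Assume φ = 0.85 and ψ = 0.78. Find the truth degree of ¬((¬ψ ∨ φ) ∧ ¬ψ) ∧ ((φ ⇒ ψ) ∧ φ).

¬ψ = 1 − 0.78 = 0.22
¬ψ ∨ φ = max(0.22, 0.85) = 0.85
(¬ψ ∨ φ) ∧ ¬ψ = min(0.85, 0.22) = 0.22
¬((¬ψ ∨ φ) ∧ ¬ψ) = 1 − 0.22 = 0.78
φ ⇒ ψ = min(1, 1 − 0.85 + 0.78) = min(1, 0.93) = 0.93
(φ ⇒ ψ) ∧ φ = min(0.93, 0.85) = 0.85
¬((¬ψ ∨ φ) ∧ ¬ψ) ∧ ((φ ⇒ ψ) ∧ φ) = min(0.78, 0.85) = 0.78

0.78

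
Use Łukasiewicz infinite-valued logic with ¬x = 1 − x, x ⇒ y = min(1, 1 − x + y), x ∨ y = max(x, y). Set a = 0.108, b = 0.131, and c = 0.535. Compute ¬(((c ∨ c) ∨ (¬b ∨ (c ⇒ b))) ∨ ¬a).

c ∨ c = max(0.535, 0.535) = 0.535
¬b = 1 − 0.131 = 0.869
c ⇒ b = min(1, 1 − 0.535 + 0.131) = min(1, 0.596) = 0.596
¬b ∨ (c ⇒ b) = max(0.869, 0.596) = 0.869
(c ∨ c) ∨ (¬b ∨ (c ⇒ b)) = max(0.535, 0.869) = 0.869
¬a = 1 − 0.108 = 0.892
((c ∨ c) ∨ (¬b ∨ (c ⇒ b))) ∨ ¬a = max(0.869, 0.892) = 0.892
¬(((c ∨ c) ∨ (¬b ∨ (c ⇒ b))) ∨ ¬a) = 1 − 0.892 = 0.108

0.108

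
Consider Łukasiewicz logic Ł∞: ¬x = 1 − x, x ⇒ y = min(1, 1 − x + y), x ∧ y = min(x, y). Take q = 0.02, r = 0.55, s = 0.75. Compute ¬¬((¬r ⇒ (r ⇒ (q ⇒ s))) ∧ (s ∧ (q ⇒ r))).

¬r = 1 − 0.55 = 0.45
q ⇒ s = min(1, 1 − 0.02 + 0.75) = min(1, 1.73) = 1.00
r ⇒ (q ⇒ s) = min(1, 1 − 0.55 + 1.00) = min(1, 1.45) = 1.00
¬r ⇒ (r ⇒ (q ⇒ s)) = min(1, 1 − 0.45 + 1.00) = min(1, 1.55) = 1.00
q ⇒ r = min(1, 1 − 0.02 + 0.55) = min(1, 1.53) = 1.00
s ∧ (q ⇒ r) = min(0.75, 1.00) = 0.75
(¬r ⇒ (r ⇒ (q ⇒ s))) ∧ (s ∧ (q ⇒ r)) = min(1.00, 0.75) = 0.75
¬((¬r ⇒ (r ⇒ (q ⇒ s))) ∧ (s ∧ (q ⇒ r))) = 1 − 0.75 = 0.25
¬¬((¬r ⇒ (r ⇒ (q ⇒ s))) ∧ (s ∧ (q ⇒ r))) = 1 − 0.25 = 0.75

0.75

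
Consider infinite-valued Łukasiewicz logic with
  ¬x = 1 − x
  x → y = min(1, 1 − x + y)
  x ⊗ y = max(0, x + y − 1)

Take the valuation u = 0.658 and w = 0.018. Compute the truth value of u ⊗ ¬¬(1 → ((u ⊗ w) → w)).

0.658

u ⊗ w = max(0, 0.658 + 0.018 − 1) = max(0, -0.324) = 0.000
(u ⊗ w) → w = min(1, 1 − 0.000 + 0.018) = min(1, 1.018) = 1.000
1 → ((u ⊗ w) → w) = min(1, 1 − 1.000 + 1.000) = min(1, 1.000) = 1.000
¬(1 → ((u ⊗ w) → w)) = 1 − 1.000 = 0.000
¬¬(1 → ((u ⊗ w) → w)) = 1 − 0.000 = 1.000
u ⊗ ¬¬(1 → ((u ⊗ w) → w)) = max(0, 0.658 + 1.000 − 1) = max(0, 0.658) = 0.658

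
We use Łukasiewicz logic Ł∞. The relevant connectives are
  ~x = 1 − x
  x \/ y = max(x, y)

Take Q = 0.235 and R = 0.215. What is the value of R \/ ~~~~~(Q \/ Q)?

0.765

Q \/ Q = max(0.235, 0.235) = 0.235
~(Q \/ Q) = 1 − 0.235 = 0.765
~~(Q \/ Q) = 1 − 0.765 = 0.235
~~~(Q \/ Q) = 1 − 0.235 = 0.765
~~~~(Q \/ Q) = 1 − 0.765 = 0.235
~~~~~(Q \/ Q) = 1 − 0.235 = 0.765
R \/ ~~~~~(Q \/ Q) = max(0.215, 0.765) = 0.765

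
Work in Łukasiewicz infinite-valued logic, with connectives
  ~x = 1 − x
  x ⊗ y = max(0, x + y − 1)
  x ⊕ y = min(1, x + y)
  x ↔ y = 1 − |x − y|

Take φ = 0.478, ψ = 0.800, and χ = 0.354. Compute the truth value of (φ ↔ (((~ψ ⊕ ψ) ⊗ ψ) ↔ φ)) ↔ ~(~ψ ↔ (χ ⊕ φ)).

~ψ = 1 − 0.800 = 0.200
~ψ ⊕ ψ = min(1, 0.200 + 0.800) = min(1, 1.000) = 1.000
(~ψ ⊕ ψ) ⊗ ψ = max(0, 1.000 + 0.800 − 1) = max(0, 0.800) = 0.800
((~ψ ⊕ ψ) ⊗ ψ) ↔ φ = 1 − |0.800 − 0.478| = 1 − 0.322 = 0.678
φ ↔ (((~ψ ⊕ ψ) ⊗ ψ) ↔ φ) = 1 − |0.478 − 0.678| = 1 − 0.200 = 0.800
χ ⊕ φ = min(1, 0.354 + 0.478) = min(1, 0.832) = 0.832
~ψ ↔ (χ ⊕ φ) = 1 − |0.200 − 0.832| = 1 − 0.632 = 0.368
~(~ψ ↔ (χ ⊕ φ)) = 1 − 0.368 = 0.632
(φ ↔ (((~ψ ⊕ ψ) ⊗ ψ) ↔ φ)) ↔ ~(~ψ ↔ (χ ⊕ φ)) = 1 − |0.800 − 0.632| = 1 − 0.168 = 0.832

0.832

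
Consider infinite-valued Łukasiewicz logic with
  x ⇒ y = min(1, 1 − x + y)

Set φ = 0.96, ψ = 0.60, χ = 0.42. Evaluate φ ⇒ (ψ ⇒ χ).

0.86

ψ ⇒ χ = min(1, 1 − 0.60 + 0.42) = min(1, 0.82) = 0.82
φ ⇒ (ψ ⇒ χ) = min(1, 1 − 0.96 + 0.82) = min(1, 0.86) = 0.86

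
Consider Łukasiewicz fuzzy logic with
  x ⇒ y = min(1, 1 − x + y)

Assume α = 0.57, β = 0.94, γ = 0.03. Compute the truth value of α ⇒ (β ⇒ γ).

0.52

β ⇒ γ = min(1, 1 − 0.94 + 0.03) = min(1, 0.09) = 0.09
α ⇒ (β ⇒ γ) = min(1, 1 − 0.57 + 0.09) = min(1, 0.52) = 0.52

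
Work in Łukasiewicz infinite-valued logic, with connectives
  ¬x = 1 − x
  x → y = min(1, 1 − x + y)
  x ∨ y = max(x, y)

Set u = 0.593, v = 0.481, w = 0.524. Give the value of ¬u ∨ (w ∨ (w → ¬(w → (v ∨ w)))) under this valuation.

0.524

¬u = 1 − 0.593 = 0.407
v ∨ w = max(0.481, 0.524) = 0.524
w → (v ∨ w) = min(1, 1 − 0.524 + 0.524) = min(1, 1.000) = 1.000
¬(w → (v ∨ w)) = 1 − 1.000 = 0.000
w → ¬(w → (v ∨ w)) = min(1, 1 − 0.524 + 0.000) = min(1, 0.476) = 0.476
w ∨ (w → ¬(w → (v ∨ w))) = max(0.524, 0.476) = 0.524
¬u ∨ (w ∨ (w → ¬(w → (v ∨ w)))) = max(0.407, 0.524) = 0.524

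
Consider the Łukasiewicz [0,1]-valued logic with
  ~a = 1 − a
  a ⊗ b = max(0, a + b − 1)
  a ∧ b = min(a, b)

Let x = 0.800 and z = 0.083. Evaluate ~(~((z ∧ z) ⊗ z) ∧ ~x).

z ∧ z = min(0.083, 0.083) = 0.083
(z ∧ z) ⊗ z = max(0, 0.083 + 0.083 − 1) = max(0, -0.834) = 0.000
~((z ∧ z) ⊗ z) = 1 − 0.000 = 1.000
~x = 1 − 0.800 = 0.200
~((z ∧ z) ⊗ z) ∧ ~x = min(1.000, 0.200) = 0.200
~(~((z ∧ z) ⊗ z) ∧ ~x) = 1 − 0.200 = 0.800

0.800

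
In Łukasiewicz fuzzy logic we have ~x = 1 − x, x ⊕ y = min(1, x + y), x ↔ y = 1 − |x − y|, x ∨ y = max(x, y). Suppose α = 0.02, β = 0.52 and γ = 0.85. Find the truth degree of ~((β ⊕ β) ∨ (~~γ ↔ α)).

0.00

β ⊕ β = min(1, 0.52 + 0.52) = min(1, 1.04) = 1.00
~γ = 1 − 0.85 = 0.15
~~γ = 1 − 0.15 = 0.85
~~γ ↔ α = 1 − |0.85 − 0.02| = 1 − 0.83 = 0.17
(β ⊕ β) ∨ (~~γ ↔ α) = max(1.00, 0.17) = 1.00
~((β ⊕ β) ∨ (~~γ ↔ α)) = 1 − 1.00 = 0.00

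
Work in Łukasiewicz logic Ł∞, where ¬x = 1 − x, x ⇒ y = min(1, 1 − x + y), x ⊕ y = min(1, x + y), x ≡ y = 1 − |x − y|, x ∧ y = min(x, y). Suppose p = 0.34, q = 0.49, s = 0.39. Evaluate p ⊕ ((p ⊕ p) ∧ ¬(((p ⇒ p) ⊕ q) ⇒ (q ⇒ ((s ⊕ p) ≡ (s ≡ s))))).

p ⊕ p = min(1, 0.34 + 0.34) = min(1, 0.68) = 0.68
p ⇒ p = min(1, 1 − 0.34 + 0.34) = min(1, 1.00) = 1.00
(p ⇒ p) ⊕ q = min(1, 1.00 + 0.49) = min(1, 1.49) = 1.00
s ⊕ p = min(1, 0.39 + 0.34) = min(1, 0.73) = 0.73
s ≡ s = 1 − |0.39 − 0.39| = 1 − 0.00 = 1.00
(s ⊕ p) ≡ (s ≡ s) = 1 − |0.73 − 1.00| = 1 − 0.27 = 0.73
q ⇒ ((s ⊕ p) ≡ (s ≡ s)) = min(1, 1 − 0.49 + 0.73) = min(1, 1.24) = 1.00
((p ⇒ p) ⊕ q) ⇒ (q ⇒ ((s ⊕ p) ≡ (s ≡ s))) = min(1, 1 − 1.00 + 1.00) = min(1, 1.00) = 1.00
¬(((p ⇒ p) ⊕ q) ⇒ (q ⇒ ((s ⊕ p) ≡ (s ≡ s)))) = 1 − 1.00 = 0.00
(p ⊕ p) ∧ ¬(((p ⇒ p) ⊕ q) ⇒ (q ⇒ ((s ⊕ p) ≡ (s ≡ s)))) = min(0.68, 0.00) = 0.00
p ⊕ ((p ⊕ p) ∧ ¬(((p ⇒ p) ⊕ q) ⇒ (q ⇒ ((s ⊕ p) ≡ (s ≡ s))))) = min(1, 0.34 + 0.00) = min(1, 0.34) = 0.34

0.34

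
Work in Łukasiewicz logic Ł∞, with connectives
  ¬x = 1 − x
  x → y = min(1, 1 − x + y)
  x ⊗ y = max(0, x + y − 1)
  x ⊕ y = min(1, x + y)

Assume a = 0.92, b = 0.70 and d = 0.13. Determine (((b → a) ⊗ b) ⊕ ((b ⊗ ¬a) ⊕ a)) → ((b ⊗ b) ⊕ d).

0.53

b → a = min(1, 1 − 0.70 + 0.92) = min(1, 1.22) = 1.00
(b → a) ⊗ b = max(0, 1.00 + 0.70 − 1) = max(0, 0.70) = 0.70
¬a = 1 − 0.92 = 0.08
b ⊗ ¬a = max(0, 0.70 + 0.08 − 1) = max(0, -0.22) = 0.00
(b ⊗ ¬a) ⊕ a = min(1, 0.00 + 0.92) = min(1, 0.92) = 0.92
((b → a) ⊗ b) ⊕ ((b ⊗ ¬a) ⊕ a) = min(1, 0.70 + 0.92) = min(1, 1.62) = 1.00
b ⊗ b = max(0, 0.70 + 0.70 − 1) = max(0, 0.40) = 0.40
(b ⊗ b) ⊕ d = min(1, 0.40 + 0.13) = min(1, 0.53) = 0.53
(((b → a) ⊗ b) ⊕ ((b ⊗ ¬a) ⊕ a)) → ((b ⊗ b) ⊕ d) = min(1, 1 − 1.00 + 0.53) = min(1, 0.53) = 0.53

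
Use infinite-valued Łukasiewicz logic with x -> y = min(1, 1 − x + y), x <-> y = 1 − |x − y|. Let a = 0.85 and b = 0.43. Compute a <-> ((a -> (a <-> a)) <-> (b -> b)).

a <-> a = 1 − |0.85 − 0.85| = 1 − 0.00 = 1.00
a -> (a <-> a) = min(1, 1 − 0.85 + 1.00) = min(1, 1.15) = 1.00
b -> b = min(1, 1 − 0.43 + 0.43) = min(1, 1.00) = 1.00
(a -> (a <-> a)) <-> (b -> b) = 1 − |1.00 − 1.00| = 1 − 0.00 = 1.00
a <-> ((a -> (a <-> a)) <-> (b -> b)) = 1 − |0.85 − 1.00| = 1 − 0.15 = 0.85

0.85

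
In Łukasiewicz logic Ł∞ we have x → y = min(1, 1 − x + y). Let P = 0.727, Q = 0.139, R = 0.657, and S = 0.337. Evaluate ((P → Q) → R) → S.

0.337

P → Q = min(1, 1 − 0.727 + 0.139) = min(1, 0.412) = 0.412
(P → Q) → R = min(1, 1 − 0.412 + 0.657) = min(1, 1.245) = 1.000
((P → Q) → R) → S = min(1, 1 − 1.000 + 0.337) = min(1, 0.337) = 0.337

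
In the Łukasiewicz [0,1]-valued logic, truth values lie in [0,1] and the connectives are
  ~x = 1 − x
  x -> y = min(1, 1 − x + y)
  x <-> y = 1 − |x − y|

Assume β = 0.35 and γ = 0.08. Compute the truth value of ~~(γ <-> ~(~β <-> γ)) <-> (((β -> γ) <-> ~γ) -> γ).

~β = 1 − 0.35 = 0.65
~β <-> γ = 1 − |0.65 − 0.08| = 1 − 0.57 = 0.43
~(~β <-> γ) = 1 − 0.43 = 0.57
γ <-> ~(~β <-> γ) = 1 − |0.08 − 0.57| = 1 − 0.49 = 0.51
~(γ <-> ~(~β <-> γ)) = 1 − 0.51 = 0.49
~~(γ <-> ~(~β <-> γ)) = 1 − 0.49 = 0.51
β -> γ = min(1, 1 − 0.35 + 0.08) = min(1, 0.73) = 0.73
~γ = 1 − 0.08 = 0.92
(β -> γ) <-> ~γ = 1 − |0.73 − 0.92| = 1 − 0.19 = 0.81
((β -> γ) <-> ~γ) -> γ = min(1, 1 − 0.81 + 0.08) = min(1, 0.27) = 0.27
~~(γ <-> ~(~β <-> γ)) <-> (((β -> γ) <-> ~γ) -> γ) = 1 − |0.51 − 0.27| = 1 − 0.24 = 0.76

0.76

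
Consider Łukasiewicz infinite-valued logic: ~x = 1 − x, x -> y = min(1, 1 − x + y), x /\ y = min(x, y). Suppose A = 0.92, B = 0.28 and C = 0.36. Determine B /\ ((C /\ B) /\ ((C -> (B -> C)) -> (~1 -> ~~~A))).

0.28

C /\ B = min(0.36, 0.28) = 0.28
B -> C = min(1, 1 − 0.28 + 0.36) = min(1, 1.08) = 1.00
C -> (B -> C) = min(1, 1 − 0.36 + 1.00) = min(1, 1.64) = 1.00
~1 = 1 − 1.00 = 0.00
~A = 1 − 0.92 = 0.08
~~A = 1 − 0.08 = 0.92
~~~A = 1 − 0.92 = 0.08
~1 -> ~~~A = min(1, 1 − 0.00 + 0.08) = min(1, 1.08) = 1.00
(C -> (B -> C)) -> (~1 -> ~~~A) = min(1, 1 − 1.00 + 1.00) = min(1, 1.00) = 1.00
(C /\ B) /\ ((C -> (B -> C)) -> (~1 -> ~~~A)) = min(0.28, 1.00) = 0.28
B /\ ((C /\ B) /\ ((C -> (B -> C)) -> (~1 -> ~~~A))) = min(0.28, 0.28) = 0.28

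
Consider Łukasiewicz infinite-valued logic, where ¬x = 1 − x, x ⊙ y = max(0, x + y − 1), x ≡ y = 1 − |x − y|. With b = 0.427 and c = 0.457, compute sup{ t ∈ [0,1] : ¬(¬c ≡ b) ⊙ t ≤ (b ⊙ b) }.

0.884

¬c = 1 − 0.457 = 0.543
¬c ≡ b = 1 − |0.543 − 0.427| = 1 − 0.116 = 0.884
¬(¬c ≡ b) = 1 − 0.884 = 0.116
So the left factor is ¬(¬c ≡ b) = 0.116.
b ⊙ b = max(0, 0.427 + 0.427 − 1) = max(0, -0.146) = 0.000
So the right-hand bound is b ⊙ b = 0.000.
The residuum of the Łukasiewicz t-norm gives the supremum: min(1, 1 − 0.116 + 0.000).
1 − 0.116 + 0.000 = 0.884, so t = min(1, 0.884) = 0.884.
Check: 0.116 ⊙ 0.884 = max(0, 0.000) = 0.000 ≤ 0.000.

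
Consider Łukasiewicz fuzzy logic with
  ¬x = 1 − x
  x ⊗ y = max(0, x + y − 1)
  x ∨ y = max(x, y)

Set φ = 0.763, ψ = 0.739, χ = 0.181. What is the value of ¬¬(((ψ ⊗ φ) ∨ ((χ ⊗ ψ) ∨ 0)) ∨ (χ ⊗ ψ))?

0.502

ψ ⊗ φ = max(0, 0.739 + 0.763 − 1) = max(0, 0.502) = 0.502
χ ⊗ ψ = max(0, 0.181 + 0.739 − 1) = max(0, -0.080) = 0.000
(χ ⊗ ψ) ∨ 0 = max(0.000, 0.000) = 0.000
(ψ ⊗ φ) ∨ ((χ ⊗ ψ) ∨ 0) = max(0.502, 0.000) = 0.502
((ψ ⊗ φ) ∨ ((χ ⊗ ψ) ∨ 0)) ∨ (χ ⊗ ψ) = max(0.502, 0.000) = 0.502
¬(((ψ ⊗ φ) ∨ ((χ ⊗ ψ) ∨ 0)) ∨ (χ ⊗ ψ)) = 1 − 0.502 = 0.498
¬¬(((ψ ⊗ φ) ∨ ((χ ⊗ ψ) ∨ 0)) ∨ (χ ⊗ ψ)) = 1 − 0.498 = 0.502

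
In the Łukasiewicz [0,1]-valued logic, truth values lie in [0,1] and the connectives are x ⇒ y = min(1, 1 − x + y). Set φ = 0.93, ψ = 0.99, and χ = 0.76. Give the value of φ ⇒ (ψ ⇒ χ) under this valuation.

ψ ⇒ χ = min(1, 1 − 0.99 + 0.76) = min(1, 0.77) = 0.77
φ ⇒ (ψ ⇒ χ) = min(1, 1 − 0.93 + 0.77) = min(1, 0.84) = 0.84

0.84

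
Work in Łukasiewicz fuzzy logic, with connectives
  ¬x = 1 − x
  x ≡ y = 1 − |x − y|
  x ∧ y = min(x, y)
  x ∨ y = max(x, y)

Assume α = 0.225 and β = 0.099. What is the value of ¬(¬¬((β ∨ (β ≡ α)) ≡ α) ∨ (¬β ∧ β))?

0.649

β ≡ α = 1 − |0.099 − 0.225| = 1 − 0.126 = 0.874
β ∨ (β ≡ α) = max(0.099, 0.874) = 0.874
(β ∨ (β ≡ α)) ≡ α = 1 − |0.874 − 0.225| = 1 − 0.649 = 0.351
¬((β ∨ (β ≡ α)) ≡ α) = 1 − 0.351 = 0.649
¬¬((β ∨ (β ≡ α)) ≡ α) = 1 − 0.649 = 0.351
¬β = 1 − 0.099 = 0.901
¬β ∧ β = min(0.901, 0.099) = 0.099
¬¬((β ∨ (β ≡ α)) ≡ α) ∨ (¬β ∧ β) = max(0.351, 0.099) = 0.351
¬(¬¬((β ∨ (β ≡ α)) ≡ α) ∨ (¬β ∧ β)) = 1 − 0.351 = 0.649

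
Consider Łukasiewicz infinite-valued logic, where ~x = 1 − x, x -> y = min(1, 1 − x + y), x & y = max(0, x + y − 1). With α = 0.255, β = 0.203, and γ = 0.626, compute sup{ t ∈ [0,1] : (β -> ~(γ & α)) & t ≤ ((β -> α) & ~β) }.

γ & α = max(0, 0.626 + 0.255 − 1) = max(0, -0.119) = 0.000
~(γ & α) = 1 − 0.000 = 1.000
β -> ~(γ & α) = min(1, 1 − 0.203 + 1.000) = min(1, 1.797) = 1.000
So the left factor is β -> ~(γ & α) = 1.000.
β -> α = min(1, 1 − 0.203 + 0.255) = min(1, 1.052) = 1.000
~β = 1 − 0.203 = 0.797
(β -> α) & ~β = max(0, 1.000 + 0.797 − 1) = max(0, 0.797) = 0.797
So the right-hand bound is (β -> α) & ~β = 0.797.
The residuum of the Łukasiewicz t-norm gives the supremum: min(1, 1 − 1.000 + 0.797).
1 − 1.000 + 0.797 = 0.797, so t = min(1, 0.797) = 0.797.
Check: 1.000 & 0.797 = max(0, 0.797) = 0.797 ≤ 0.797.

0.797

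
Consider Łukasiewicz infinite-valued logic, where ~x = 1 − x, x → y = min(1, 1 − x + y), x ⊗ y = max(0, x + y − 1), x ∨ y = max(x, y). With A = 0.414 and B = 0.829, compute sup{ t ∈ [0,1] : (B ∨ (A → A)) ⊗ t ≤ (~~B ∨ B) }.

0.829

A → A = min(1, 1 − 0.414 + 0.414) = min(1, 1.000) = 1.000
B ∨ (A → A) = max(0.829, 1.000) = 1.000
So the left factor is B ∨ (A → A) = 1.000.
~B = 1 − 0.829 = 0.171
~~B = 1 − 0.171 = 0.829
~~B ∨ B = max(0.829, 0.829) = 0.829
So the right-hand bound is ~~B ∨ B = 0.829.
The residuum of the Łukasiewicz t-norm gives the supremum: min(1, 1 − 1.000 + 0.829).
1 − 1.000 + 0.829 = 0.829, so t = min(1, 0.829) = 0.829.
Check: 1.000 ⊗ 0.829 = max(0, 0.829) = 0.829 ≤ 0.829.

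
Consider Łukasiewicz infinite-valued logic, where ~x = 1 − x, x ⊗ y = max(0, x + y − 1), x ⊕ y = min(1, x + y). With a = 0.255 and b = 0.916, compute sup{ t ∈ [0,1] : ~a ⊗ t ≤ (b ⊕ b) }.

~a = 1 − 0.255 = 0.745
So the left factor is ~a = 0.745.
b ⊕ b = min(1, 0.916 + 0.916) = min(1, 1.832) = 1.000
So the right-hand bound is b ⊕ b = 1.000.
The residuum of the Łukasiewicz t-norm gives the supremum: min(1, 1 − 0.745 + 1.000).
1 − 0.745 + 1.000 = 1.255, so t = min(1, 1.255) = 1.000.
Check: 0.745 ⊗ 1.000 = max(0, 0.745) = 0.745 ≤ 1.000.

1.000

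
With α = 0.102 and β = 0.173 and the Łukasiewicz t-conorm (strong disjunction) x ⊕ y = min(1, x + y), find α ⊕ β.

0.275

α ⊕ β = min(1, 0.102 + 0.173) = min(1, 0.275) = 0.275
For comparison, the Gödel t-conorm max(x, y) would give 0.173.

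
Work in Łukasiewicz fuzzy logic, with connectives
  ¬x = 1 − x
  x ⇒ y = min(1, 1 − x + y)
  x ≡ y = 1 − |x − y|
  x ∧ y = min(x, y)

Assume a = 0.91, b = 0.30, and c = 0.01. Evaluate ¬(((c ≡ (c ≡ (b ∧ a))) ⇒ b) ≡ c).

0.99

b ∧ a = min(0.30, 0.91) = 0.30
c ≡ (b ∧ a) = 1 − |0.01 − 0.30| = 1 − 0.29 = 0.71
c ≡ (c ≡ (b ∧ a)) = 1 − |0.01 − 0.71| = 1 − 0.70 = 0.30
(c ≡ (c ≡ (b ∧ a))) ⇒ b = min(1, 1 − 0.30 + 0.30) = min(1, 1.00) = 1.00
((c ≡ (c ≡ (b ∧ a))) ⇒ b) ≡ c = 1 − |1.00 − 0.01| = 1 − 0.99 = 0.01
¬(((c ≡ (c ≡ (b ∧ a))) ⇒ b) ≡ c) = 1 − 0.01 = 0.99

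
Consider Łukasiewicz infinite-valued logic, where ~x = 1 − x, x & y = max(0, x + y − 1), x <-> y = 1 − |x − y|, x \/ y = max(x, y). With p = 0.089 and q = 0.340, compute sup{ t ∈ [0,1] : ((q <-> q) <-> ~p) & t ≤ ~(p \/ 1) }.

0.089

q <-> q = 1 − |0.340 − 0.340| = 1 − 0.000 = 1.000
~p = 1 − 0.089 = 0.911
(q <-> q) <-> ~p = 1 − |1.000 − 0.911| = 1 − 0.089 = 0.911
So the left factor is (q <-> q) <-> ~p = 0.911.
p \/ 1 = max(0.089, 1.000) = 1.000
~(p \/ 1) = 1 − 1.000 = 0.000
So the right-hand bound is ~(p \/ 1) = 0.000.
The residuum of the Łukasiewicz t-norm gives the supremum: min(1, 1 − 0.911 + 0.000).
1 − 0.911 + 0.000 = 0.089, so t = min(1, 0.089) = 0.089.
Check: 0.911 & 0.089 = max(0, 0.000) = 0.000 ≤ 0.000.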